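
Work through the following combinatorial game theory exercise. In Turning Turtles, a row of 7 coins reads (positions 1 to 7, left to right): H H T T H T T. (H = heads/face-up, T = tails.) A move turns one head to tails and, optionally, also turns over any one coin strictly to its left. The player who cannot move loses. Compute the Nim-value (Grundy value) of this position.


Coins: H H T T H T T
Key fact: a single head at position k behaves exactly like a Nim heap of size k (turning it to T and optionally flipping a coin at j < k corresponds to moving the heap from k to j, or to 0), and heads combine as a disjunctive sum (two heads at the same place would cancel, matching j XOR j = 0). So the Nim-value is the XOR of the 1-indexed positions of the heads.
Face-up positions (1-indexed): [1, 2, 5]
XOR 0 with 1: 0 XOR 1 = 1
XOR 1 with 2: 1 XOR 2 = 3
XOR 3 with 5: 3 XOR 5 = 6
Nim-value = 6

6


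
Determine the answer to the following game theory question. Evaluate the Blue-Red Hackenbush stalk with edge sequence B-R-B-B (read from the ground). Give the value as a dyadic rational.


Edges (from ground): B-R-B-B
By Berlekamp's sign-expansion rule, a Blue-Red Hackenbush stalk has the value of the surreal number whose sign sequence is the edge sequence with B -> + and R -> -.
Sign sequence: +-++
Trace the sign expansion in the surreal number tree, starting from 0:
Edge 1: B (sign +) -> bounds (0, +inf), value = 1
Edge 2: R (sign -) -> bounds (0, 1), value = 1/2
Edge 3: B (sign +) -> bounds (1/2, 1), value = 3/4
Edge 4: B (sign +) -> bounds (3/4, 1), value = 7/8
Game value = 7/8

7/8


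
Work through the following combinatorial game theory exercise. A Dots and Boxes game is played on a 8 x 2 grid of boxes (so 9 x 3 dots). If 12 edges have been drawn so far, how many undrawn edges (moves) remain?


Grid: 8 x 2 boxes, i.e. 9 rows and 3 columns of dots.
Horizontal edges: (rows + 1) * cols = 9 * 2 = 18
Vertical edges: rows * (cols + 1) = 8 * 3 = 24
Total edges: 18 + 24 = 42
Edges drawn: 12
Remaining: 42 - 12 = 30

30


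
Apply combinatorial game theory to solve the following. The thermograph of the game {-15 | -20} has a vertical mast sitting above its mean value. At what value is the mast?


Game = {-15 | -20}, a switch {a | b} with numbers a > b.
Its thermograph has left wall a - t and right wall b + t, which meet at t = (a - b)/2, where both equal (a + b)/2. So the mast (mean value) is at (a + b)/2.
Mean = (-15 + (-20))/2 = -35/2 = -35/2

-35/2


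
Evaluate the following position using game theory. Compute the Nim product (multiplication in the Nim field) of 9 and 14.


Nim multiplication is bilinear over XOR: (u XOR v) * w = (u*w) XOR (v*w).
So we split each operand into its bit components and XOR the pairwise Nim products.
9 = 1 + 8 (as XOR of powers of 2).
14 = 2 + 4 + 8 (as XOR of powers of 2).
Using the standard Nim-product table on single bits:
  2*2 = 3,   2*4 = 8,   2*8 = 12,
  4*4 = 6,   4*8 = 11,  8*8 = 13,
and  1*x = x (identity), k*l = l*k (commutative).
Pairwise Nim products:
  1 * 2 = 2
  1 * 4 = 4
  1 * 8 = 8
  8 * 2 = 12
  8 * 4 = 11
  8 * 8 = 13
XOR them: 2 XOR 4 XOR 8 XOR 12 XOR 11 XOR 13 = 4.
Result: 9 * 14 = 4 (in Nim).

4


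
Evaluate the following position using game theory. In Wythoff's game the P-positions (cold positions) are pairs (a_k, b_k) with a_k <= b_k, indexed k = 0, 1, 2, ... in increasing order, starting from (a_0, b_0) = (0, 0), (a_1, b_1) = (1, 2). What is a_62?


By Wythoff's theorem, a_k = floor(k * phi) and b_k = floor(k * phi^2) = a_k + k, where phi = (1 + sqrt(5))/2 is the golden ratio.
phi = (1 + sqrt(5))/2 = 1.618034
k = 62
k * phi = 62 * 1.618034 = 100.318107
a_62 = floor(k * phi) = 100

100


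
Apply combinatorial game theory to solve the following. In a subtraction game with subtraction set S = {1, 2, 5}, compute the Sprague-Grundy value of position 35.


The subtraction set is S = {1, 2, 5}.
G(k) = mex{ G(k - s) : s in S, s <= k }. We compute iteratively: G(0) = 0.
G(1) = mex({0}) = 1
G(2) = mex({0, 1}) = 2
G(3) = mex({1, 2}) = 0
G(4) = mex({0, 2}) = 1
G(5) = mex({0, 1}) = 2
G(6) = mex({1, 2}) = 0
G(7) = mex({0, 2}) = 1
Observe that G(3)..G(7) = 0, 1, 2, 0, 1 repeats G(0)..G(4) = 0, 1, 2, 0, 1.
For k >= max(S) = 5, G(k) is determined by the previous 5 values G(k-5)..G(k-1); a window of 5 consecutive values has recurred shifted by 3, so by induction G(k + 3) = G(k) for all k >= 0: the sequence is periodic from the start with period 3.
One period: G(0..2) = 0, 1, 2.
35 mod 3 = 2, so G(35) = G(2) = 2.

2


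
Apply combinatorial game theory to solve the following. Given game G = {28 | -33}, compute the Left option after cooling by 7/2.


Original game: {28 | -33} (a switch {a | b} with a > b).
Cooling by t (for t below the temperature (a - b)/2 = 61/2) taxes each move by t: {a | b} cooled by t is {a - t | b + t}.
Cooling amount: t = 7/2
Cooled Left option: 28 - 7/2 = 49/2
Cooled Right option: -33 + 7/2 = -59/2
Cooled game: {49/2 | -59/2}
Left option = 49/2

49/2


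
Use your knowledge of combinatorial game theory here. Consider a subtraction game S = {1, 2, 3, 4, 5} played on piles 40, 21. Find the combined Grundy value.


Subtraction set: {1, 2, 3, 4, 5}
For this subtraction set, G(n) = n mod 6 (period = max + 1 = 6).
Pile 1 (size 40): G(40) = 40 mod 6 = 4
Pile 2 (size 21): G(21) = 21 mod 6 = 3
Total Grundy value = XOR of all: 4 XOR 3 = 7

7


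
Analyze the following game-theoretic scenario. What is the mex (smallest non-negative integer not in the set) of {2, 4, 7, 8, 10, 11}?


Set = {2, 4, 7, 8, 10, 11}
0 is NOT in the set. This is the mex.
mex = 0

0


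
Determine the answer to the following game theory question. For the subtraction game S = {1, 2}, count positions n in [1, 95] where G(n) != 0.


Subtraction set S = {1, 2}, so G(n) = n mod 3.
G(n) = 0 when n is a multiple of 3.
Multiples of 3 in [1, 95]: 31
N-positions (nonzero Grundy) = 95 - 31 = 64

64


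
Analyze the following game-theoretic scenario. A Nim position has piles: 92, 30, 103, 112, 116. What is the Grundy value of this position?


We need the XOR (exclusive or) of all pile sizes.
After XOR-ing pile 1 (size 92): 0 XOR 92 = 92
After XOR-ing pile 2 (size 30): 92 XOR 30 = 66
After XOR-ing pile 3 (size 103): 66 XOR 103 = 37
After XOR-ing pile 4 (size 112): 37 XOR 112 = 85
After XOR-ing pile 5 (size 116): 85 XOR 116 = 33
The Nim-value of this position is 33.

33


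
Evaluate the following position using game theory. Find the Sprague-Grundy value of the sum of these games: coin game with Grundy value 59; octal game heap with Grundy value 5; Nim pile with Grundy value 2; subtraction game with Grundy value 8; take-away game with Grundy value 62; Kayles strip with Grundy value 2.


By the Sprague-Grundy theorem, the Grundy value of a sum of games is the XOR of individual Grundy values.
coin game: Grundy value = 59. Running XOR: 0 XOR 59 = 59
octal game heap: Grundy value = 5. Running XOR: 59 XOR 5 = 62
Nim pile: Grundy value = 2. Running XOR: 62 XOR 2 = 60
subtraction game: Grundy value = 8. Running XOR: 60 XOR 8 = 52
take-away game: Grundy value = 62. Running XOR: 52 XOR 62 = 10
Kayles strip: Grundy value = 2. Running XOR: 10 XOR 2 = 8
The combined Grundy value is 8.

8


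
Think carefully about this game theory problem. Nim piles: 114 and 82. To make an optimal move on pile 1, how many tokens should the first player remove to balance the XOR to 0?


Piles: 114 and 82
Current XOR: 114 XOR 82 = 32 (non-zero, so this is an N-position).
To make the XOR zero, we need to find a move that balances the piles.
For pile 1 (size 114): target = 114 XOR 32 = 82
We reduce pile 1 from 114 to 82.
Tokens removed: 114 - 82 = 32
Verification: 82 XOR 82 = 0

32


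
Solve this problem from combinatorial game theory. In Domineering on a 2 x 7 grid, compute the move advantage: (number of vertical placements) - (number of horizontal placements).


Board is 2 x 7 (rows x cols).
Left (vertical) placements: (rows-1) * cols = 1 * 7 = 7
Right (horizontal) placements: rows * (cols-1) = 2 * 6 = 12
Advantage = Left - Right = 7 - 12 = -5

-5


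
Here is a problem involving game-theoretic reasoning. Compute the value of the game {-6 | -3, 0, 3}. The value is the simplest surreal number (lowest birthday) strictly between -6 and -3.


Left options: {-6}, max = -6
Right options: {-3, 0, 3}, min = -3
All options are numbers and max(Left) < min(Right), so by the simplicity theorem the value is the simplest (earliest-born) number strictly between -6 and -3.
Integers -5 through -4 all lie strictly between -6 and -3.
Among integers, the simplest (lowest birthday = smallest |n|; 0 is born on day 0, +-n on day n) is -4.
No non-integer in the interval can be simpler: if x is a non-integer in the interval, then floor(x) or ceil(x) also lies in the interval (the interval contains an integer), and both are proper prefixes of x's sign expansion, i.e. born earlier. So the game value is -4.
Game value = -4

-4


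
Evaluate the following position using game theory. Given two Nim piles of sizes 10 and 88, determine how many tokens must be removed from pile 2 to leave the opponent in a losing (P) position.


Piles: 10 and 88
Current XOR: 10 XOR 88 = 82 (non-zero, so this is an N-position).
To make the XOR zero, we need to find a move that balances the piles.
For pile 2 (size 88): target = 88 XOR 82 = 10
We reduce pile 2 from 88 to 10.
Tokens removed: 88 - 10 = 78
Verification: 10 XOR 10 = 0

78


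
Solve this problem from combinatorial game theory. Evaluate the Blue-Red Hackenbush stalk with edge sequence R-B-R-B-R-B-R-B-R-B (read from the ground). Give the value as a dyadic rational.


Edges (from ground): R-B-R-B-R-B-R-B-R-B
By Berlekamp's sign-expansion rule, a Blue-Red Hackenbush stalk has the value of the surreal number whose sign sequence is the edge sequence with B -> + and R -> -.
Sign sequence: -+-+-+-+-+
Trace the sign expansion in the surreal number tree, starting from 0:
Edge 1: R (sign -) -> bounds (-inf, 0), value = -1
Edge 2: B (sign +) -> bounds (-1, 0), value = -1/2
Edge 3: R (sign -) -> bounds (-1, -1/2), value = -3/4
Edge 4: B (sign +) -> bounds (-3/4, -1/2), value = -5/8
Edge 5: R (sign -) -> bounds (-3/4, -5/8), value = -11/16
Edge 6: B (sign +) -> bounds (-11/16, -5/8), value = -21/32
Edge 7: R (sign -) -> bounds (-11/16, -21/32), value = -43/64
Edge 8: B (sign +) -> bounds (-43/64, -21/32), value = -85/128
Edge 9: R (sign -) -> bounds (-43/64, -85/128), value = -171/256
Edge 10: B (sign +) -> bounds (-171/256, -85/128), value = -341/512
Game value = -341/512

-341/512


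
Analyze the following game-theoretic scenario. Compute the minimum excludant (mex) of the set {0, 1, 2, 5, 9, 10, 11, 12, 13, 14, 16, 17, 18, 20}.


Set = {0, 1, 2, 5, 9, 10, 11, 12, 13, 14, 16, 17, 18, 20}
0 is in the set.
1 is in the set.
2 is in the set.
3 is NOT in the set. This is the mex.
mex = 3

3


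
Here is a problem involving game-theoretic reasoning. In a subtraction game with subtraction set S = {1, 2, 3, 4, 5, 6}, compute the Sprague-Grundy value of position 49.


The subtraction set is S = {1, 2, 3, 4, 5, 6}.
G(k) = mex{ G(k - s) : s in S, s <= k }. We compute iteratively: G(0) = 0.
G(1) = mex({0}) = 1
G(2) = mex({0, 1}) = 2
G(3) = mex({0, 1, 2}) = 3
G(4) = mex({0, 1, 2, 3}) = 4
G(5) = mex({0, 1, 2, 3, 4}) = 5
G(6) = mex({0, 1, 2, 3, 4, 5}) = 6
G(7) = mex({1, 2, 3, 4, 5, 6}) = 0
G(8) = mex({0, 2, 3, 4, 5, 6}) = 1
G(9) = mex({0, 1, 3, 4, 5, 6}) = 2
G(10) = mex({0, 1, 2, 4, 5, 6}) = 3
G(11) = mex({0, 1, 2, 3, 5, 6}) = 4
G(12) = mex({0, 1, 2, 3, 4, 6}) = 5
Observe that G(7)..G(12) = 0, 1, 2, 3, 4, 5 repeats G(0)..G(5) = 0, 1, 2, 3, 4, 5.
For k >= max(S) = 6, G(k) is determined by the previous 6 values G(k-6)..G(k-1); a window of 6 consecutive values has recurred shifted by 7, so by induction G(k + 7) = G(k) for all k >= 0: the sequence is periodic from the start with period 7.
One period: G(0..6) = 0, 1, 2, 3, 4, 5, 6.
49 mod 7 = 0, so G(49) = G(0) = 0.

0


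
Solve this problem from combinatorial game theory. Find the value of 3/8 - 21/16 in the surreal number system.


x = 3/8, y = 21/16
Converting to common denominator: 16
x = 6/16, y = 21/16
x - y = 3/8 - 21/16 = -15/16

-15/16


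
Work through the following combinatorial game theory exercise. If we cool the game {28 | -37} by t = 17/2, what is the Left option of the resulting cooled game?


Original game: {28 | -37} (a switch {a | b} with a > b).
Cooling by t (for t below the temperature (a - b)/2 = 65/2) taxes each move by t: {a | b} cooled by t is {a - t | b + t}.
Cooling amount: t = 17/2
Cooled Left option: 28 - 17/2 = 39/2
Cooled Right option: -37 + 17/2 = -57/2
Cooled game: {39/2 | -57/2}
Left option = 39/2

39/2


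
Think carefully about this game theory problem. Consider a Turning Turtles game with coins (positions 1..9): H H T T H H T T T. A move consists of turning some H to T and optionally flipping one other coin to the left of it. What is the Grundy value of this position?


Coins: H H T T H H T T T
Key fact: a single head at position k behaves exactly like a Nim heap of size k (turning it to T and optionally flipping a coin at j < k corresponds to moving the heap from k to j, or to 0), and heads combine as a disjunctive sum (two heads at the same place would cancel, matching j XOR j = 0). So the Nim-value is the XOR of the 1-indexed positions of the heads.
Face-up positions (1-indexed): [1, 2, 5, 6]
XOR 0 with 1: 0 XOR 1 = 1
XOR 1 with 2: 1 XOR 2 = 3
XOR 3 with 5: 3 XOR 5 = 6
XOR 6 with 6: 6 XOR 6 = 0
Nim-value = 0

0


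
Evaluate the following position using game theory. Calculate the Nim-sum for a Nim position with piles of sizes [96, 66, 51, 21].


We need the XOR (exclusive or) of all pile sizes.
After XOR-ing pile 1 (size 96): 0 XOR 96 = 96
After XOR-ing pile 2 (size 66): 96 XOR 66 = 34
After XOR-ing pile 3 (size 51): 34 XOR 51 = 17
After XOR-ing pile 4 (size 21): 17 XOR 21 = 4
The Nim-value of this position is 4.

4


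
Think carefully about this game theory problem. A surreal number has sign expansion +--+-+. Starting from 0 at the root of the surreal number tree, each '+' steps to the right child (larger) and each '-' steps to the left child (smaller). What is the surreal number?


Sign expansion: +--+-+
Rule: track bounds (lo, hi), initially (-inf, +inf). On '+', the current value becomes lo and we move to the simplest number in (value, hi): value + 1 if hi = +inf, otherwise the midpoint (value + hi)/2. On '-', the current value becomes hi and we move to value - 1 if lo = -inf, otherwise the midpoint (lo + value)/2.
Start at 0.
Step 1: sign = +, move right. Bounds: (0, +inf). Value = 1
Step 2: sign = -, move left. Bounds: (0, 1). Value = 1/2
Step 3: sign = -, move left. Bounds: (0, 1/2). Value = 1/4
Step 4: sign = +, move right. Bounds: (1/4, 1/2). Value = 3/8
Step 5: sign = -, move left. Bounds: (1/4, 3/8). Value = 5/16
Step 6: sign = +, move right. Bounds: (5/16, 3/8). Value = 11/32
The surreal number with sign expansion +--+-+ is 11/32.

11/32


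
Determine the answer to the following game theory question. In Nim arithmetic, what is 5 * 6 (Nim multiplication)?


Nim multiplication is bilinear over XOR: (u XOR v) * w = (u*w) XOR (v*w).
So we split each operand into its bit components and XOR the pairwise Nim products.
5 = 1 + 4 (as XOR of powers of 2).
6 = 2 + 4 (as XOR of powers of 2).
Using the standard Nim-product table on single bits:
  2*2 = 3,   2*4 = 8,   2*8 = 12,
  4*4 = 6,   4*8 = 11,  8*8 = 13,
and  1*x = x (identity), k*l = l*k (commutative).
Pairwise Nim products:
  1 * 2 = 2
  1 * 4 = 4
  4 * 2 = 8
  4 * 4 = 6
XOR them: 2 XOR 4 XOR 8 XOR 6 = 8.
Result: 5 * 6 = 8 (in Nim).

8


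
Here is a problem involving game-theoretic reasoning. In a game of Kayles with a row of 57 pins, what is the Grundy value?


Kayles: a move removes 1 or 2 adjacent pins from a contiguous row.
Removing pins from a row of k leaves two independent rows (a, b) with a + b = k - 1 (one pin) or a + b = k - 2 (two pins); an end removal gives a = 0.
By Sprague-Grundy, G(k) = mex{ G(a) XOR G(b) } over all these splits. G(0) = 0.
G(1): splits (0,0):0^0=0 -> mex({0}) = 1
G(2): splits (0,1):0^1=1 (0,0):0^0=0 -> mex({0, 1}) = 2
G(3): splits (0,2):0^2=2 (1,1):1^1=0 (0,1):0^1=1 -> mex({0, 1, 2}) = 3
G(4): splits (0,3):0^3=3 (1,2):1^2=3 (0,2):0^2=2 (1,1):1^1=0 -> mex({0, 2, 3}) = 1
G(5): splits (0,4):0^1=1 (1,3):1^3=2 (2,2):2^2=0 (0,3):0^3=3 (1,2):1^2=3 -> mex({0, 1, 2, 3}) = 4
G(6) = mex({0, 1, 2, 4}) = 3
G(7) = mex({0, 1, 3, 4, 5}) = 2
G(8) = mex({0, 2, 3, 5, 6}) = 1
G(9) = mex({0, 1, 2, 3, 6, 7}) = 4
G(10) = mex({0, 1, 3, 4, 5, 7}) = 2
G(11) = mex({0, 1, 2, 3, 4, 5}) = 6
G(12) = mex({0, 1, 2, 3, 5, 6, 7}) = 4
G(13) = mex({0, 2, 3, 4, 6, 7}) = 1
G(14) = mex({0, 1, 4, 5, 6, 7}) = 2
G(15) = mex({0, 1, 2, 3, 4, 5, 6}) = 7
G(16) = mex({0, 2, 3, 5, 6, 7}) = 1
G(17) = mex({0, 1, 2, 3, 5, 6, 7}) = 4
G(18) = mex({0, 1, 2, 4, 5, 6}) = 3
G(19) = mex({0, 1, 3, 4, 5, 7}) = 2
G(20) = mex({0, 2, 3, 4, 5, 6, 7}) = 1
G(21) = mex({0, 1, 2, 3, 5, 6, 7}) = 4
G(22) = mex({0, 1, 2, 3, 4, 5, 7}) = 6
G(23) = mex({0, 1, 2, 3, 4, 5, 6}) = 7
G(24) = mex({0, 1, 2, 3, 5, 6, 7}) = 4
G(25) = mex({0, 2, 3, 4, 6, 7}) = 1
G(26) = mex({0, 1, 3, 4, 5, 6, 7}) = 2
G(27) = mex({0, 1, 2, 3, 4, 5, 6, 7}) = 8
G(28) = mex({0, 1, 2, 3, 4, 6, 7, 8}) = 5
G(29) = mex({0, 1, 2, 3, 5, 6, 7, 8, 9}) = 4
G(30) = mex({0, 1, 2, 3, 4, 5, 6, 9, 10}) = 7
G(31) = mex({0, 1, 3, 4, 5, 7, 10, 11}) = 2
G(32) = mex({0, 2, 3, 4, 5, 6, 7, 9, 11}) = 1
G(33) = mex({0, 1, 2, 3, 4, 5, 6, 7, 9, 12}) = 8
G(34) = mex({0, 1, 2, 3, 4, 5, 7, 8, 11, 12}) = 6
G(35) = mex({0, 1, 2, 3, 4, 5, 6, 8, 9, 10, 11}) = 7
G(36) = mex({0, 1, 2, 3, 5, 6, 7, 9, 10}) = 4
G(37) = mex({0, 2, 3, 4, 6, 7, 9, 10, 11, 12}) = 1
G(38) = mex({0, 1, 3, 4, 5, 6, 7, 9, 10, 11, 12}) = 2
G(39) = mex({0, 1, 2, 4, 5, 6, 7, 9, 10, 12, 14}) = 3
G(40) = mex({0, 2, 3, 4, 6, 7, 11, 12, 14}) = 1
G(41) = mex({0, 1, 2, 3, 5, 6, 7, 9, 10, 11, 12}) = 4
G(42) = mex({0, 1, 2, 3, 4, 5, 6, 9, 10}) = 7
G(43) = mex({0, 1, 3, 4, 5, 7, 9, 10, 12, 15}) = 2
G(44) = mex({0, 2, 3, 4, 5, 6, 7, 9, 10, 12, 15}) = 1
G(45) = mex({0, 1, 2, 3, 4, 5, 6, 7, 9, 10, 12, 14}) = 8
G(46) = mex({0, 1, 3, 4, 5, 7, 8, 11, 12, 14}) = 2
G(47) = mex({0, 1, 2, 3, 4, 5, 6, 8, 9, 10, 11, 12}) = 7
G(48) = mex({0, 1, 2, 3, 5, 6, 7, 9, 10}) = 4
G(49) = mex({0, 2, 3, 4, 6, 7, 9, 10, 11, 12, 15}) = 1
G(50) = mex({0, 1, 4, 5, 6, 7, 9, 11, 12, 14, 15}) = 2
G(51) = mex({0, 1, 2, 3, 4, 5, 6, 7, 9, 12, 14, 15}) = 8
G(52) = mex({0, 2, 3, 4, 5, 6, 7, 8, 11, 12, 15}) = 1
G(53) = mex({0, 1, 2, 3, 5, 6, 7, 8, 9, 10, 11, 12}) = 4
G(54) = mex({0, 1, 2, 3, 4, 5, 6, 9, 10}) = 7
G(55) = mex({0, 1, 3, 4, 5, 7, 9, 10, 11, 12}) = 2
G(56) = mex({0, 2, 3, 4, 5, 6, 7, 9, 10, 11, 12, 13, 14}) = 1
G(57) = mex({0, 1, 2, 3, 5, 6, 7, 9, 10, 12, 13, 14, 15}) = 4
Therefore G(57) = 4.

4


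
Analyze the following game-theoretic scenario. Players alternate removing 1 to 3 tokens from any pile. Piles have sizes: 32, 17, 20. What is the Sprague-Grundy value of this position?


Subtraction set: {1, 2, 3}
For this subtraction set, G(n) = n mod 4 (period = max + 1 = 4).
Pile 1 (size 32): G(32) = 32 mod 4 = 0
Pile 2 (size 17): G(17) = 17 mod 4 = 1
Pile 3 (size 20): G(20) = 20 mod 4 = 0
Total Grundy value = XOR of all: 0 XOR 1 XOR 0 = 1

1


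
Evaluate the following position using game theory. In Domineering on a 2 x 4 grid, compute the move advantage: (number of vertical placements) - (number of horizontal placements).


Board is 2 x 4 (rows x cols).
Left (vertical) placements: (rows-1) * cols = 1 * 4 = 4
Right (horizontal) placements: rows * (cols-1) = 2 * 3 = 6
Advantage = Left - Right = 4 - 6 = -2

-2


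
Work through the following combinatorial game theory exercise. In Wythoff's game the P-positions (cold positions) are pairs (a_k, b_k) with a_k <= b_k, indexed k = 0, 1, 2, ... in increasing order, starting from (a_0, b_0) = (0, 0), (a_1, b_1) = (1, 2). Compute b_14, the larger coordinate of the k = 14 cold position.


By Wythoff's theorem, a_k = floor(k * phi) and b_k = floor(k * phi^2) = a_k + k, where phi = (1 + sqrt(5))/2 is the golden ratio.
phi = (1 + sqrt(5))/2 = 1.618034
phi^2 = phi + 1 = 2.618034
k = 14
k * phi^2 = 14 * 2.618034 = 36.652476
b_14 = floor(k * phi^2) = 36 (check: a_14 + k = 22 + 14 = 36)

36


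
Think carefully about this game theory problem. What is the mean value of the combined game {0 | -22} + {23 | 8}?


G1 = {0 | -22}, G2 = {23 | 8}
Each is a switch {a | b} with numbers a > b; its mean value is (a + b)/2, and mean value is additive over game sums: m(G1 + G2) = m(G1) + m(G2).
Mean of G1 = (0 + (-22))/2 = -22/2 = -11
Mean of G2 = (23 + (8))/2 = 31/2 = 31/2
Mean of G1 + G2 = -11 + 31/2 = 9/2

9/2


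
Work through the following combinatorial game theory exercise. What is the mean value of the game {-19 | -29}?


Game = {-19 | -29}, a switch {a | b} with numbers a > b.
Its thermograph has left wall a - t and right wall b + t, which meet at t = (a - b)/2, where both equal (a + b)/2. So the mast (mean value) is at (a + b)/2.
Mean = (-19 + (-29))/2 = -48/2 = -24

-24


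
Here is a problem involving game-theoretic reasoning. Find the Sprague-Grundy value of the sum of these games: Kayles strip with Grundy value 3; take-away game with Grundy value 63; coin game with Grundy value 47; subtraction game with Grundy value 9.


By the Sprague-Grundy theorem, the Grundy value of a sum of games is the XOR of individual Grundy values.
Kayles strip: Grundy value = 3. Running XOR: 0 XOR 3 = 3
take-away game: Grundy value = 63. Running XOR: 3 XOR 63 = 60
coin game: Grundy value = 47. Running XOR: 60 XOR 47 = 19
subtraction game: Grundy value = 9. Running XOR: 19 XOR 9 = 26
The combined Grundy value is 26.

26


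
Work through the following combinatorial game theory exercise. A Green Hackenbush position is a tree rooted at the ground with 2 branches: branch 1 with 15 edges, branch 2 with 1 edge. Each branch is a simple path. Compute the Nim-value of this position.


The tree has 2 branches from the ground vertex.
In Green Hackenbush, the Nim-value of a simple path of length k is k.
Branch 1: length 15, Nim-value = 15
Branch 2: length 1, Nim-value = 1
Total Nim-value = XOR of all branch values:
0 XOR 15 = 15
15 XOR 1 = 14
Nim-value of the tree = 14

14


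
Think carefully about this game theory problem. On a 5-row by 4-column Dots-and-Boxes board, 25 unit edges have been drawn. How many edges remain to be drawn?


Grid: 5 x 4 boxes, i.e. 6 rows and 5 columns of dots.
Horizontal edges: (rows + 1) * cols = 6 * 4 = 24
Vertical edges: rows * (cols + 1) = 5 * 5 = 25
Total edges: 24 + 25 = 49
Edges drawn: 25
Remaining: 49 - 25 = 24

24


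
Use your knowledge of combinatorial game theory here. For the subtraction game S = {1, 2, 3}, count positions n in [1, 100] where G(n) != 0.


Subtraction set S = {1, 2, 3}, so G(n) = n mod 4.
G(n) = 0 when n is a multiple of 4.
Multiples of 4 in [1, 100]: 25
N-positions (nonzero Grundy) = 100 - 25 = 75

75


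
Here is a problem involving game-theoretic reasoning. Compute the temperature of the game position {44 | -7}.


The game is {44 | -7}, a switch {a | b} with numbers a > b.
Cooling {a | b} by t gives {a - t | b + t}, which stops being hot when a - t = b + t, i.e. at t = (a - b)/2. So the temperature of a switch is (a - b)/2.
Temperature = (Left option - Right option) / 2
= (44 - (-7)) / 2
= 51 / 2
= 51/2

51/2


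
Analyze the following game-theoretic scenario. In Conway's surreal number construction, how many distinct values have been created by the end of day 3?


Day 0: {|} = 0 is born. Count = 1.
Day n: the number of surreal numbers born by day n is 2^(n+1) - 1.
By day 0: 2^1 - 1 = 1
By day 1: 2^2 - 1 = 3
By day 2: 2^3 - 1 = 7
By day 3: 2^4 - 1 = 15
By day 3: 15 surreal numbers.

15


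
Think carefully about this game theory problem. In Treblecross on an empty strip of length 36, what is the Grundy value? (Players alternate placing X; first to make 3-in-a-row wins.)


Treblecross: place X on empty cells; 3-in-a-row wins.
Playing within two cells of an existing X lets the opponent win at once, so sensible play treats the cells i-2..i+2 around each X as dead. The player left with no safe cell loses, so this is a normal-play take-away game on strips of safe cells.
Placing X at cell i (0-indexed) of a strip of k safe cells leaves independent strips of sizes max(0, i-2) and max(0, k-i-3). Hence G(k) = mex{ G(max(0,i-2)) XOR G(max(0,k-i-3)) : 0 <= i < k }, with G(0) = 0.
G(1): splits (0,0):0^0=0 -> mex({0}) = 1
G(2): splits (0,0):0^0=0 -> mex({0}) = 1
G(3): splits (0,0):0^0=0 -> mex({0}) = 1
G(4): splits (0,1):0^1=1 (0,0):0^0=0 -> mex({0, 1}) = 2
G(5): splits (0,2):0^1=1 (0,1):0^1=1 (0,0):0^0=0 -> mex({0, 1}) = 2
G(6) = mex({1}) = 0
G(7) = mex({0, 1, 2}) = 3
G(8) = mex({0, 1, 2}) = 3
G(9) = mex({0, 2}) = 1
G(10) = mex({0, 2, 3}) = 1
G(11) = mex({0, 3}) = 1
G(12) = mex({1, 3}) = 0
G(13) = mex({0, 1, 2, 3}) = 4
G(14) = mex({0, 1, 2}) = 3
G(15) = mex({0, 1, 2}) = 3
G(16) = mex({0, 1, 2, 4}) = 3
G(17) = mex({0, 1, 3, 4}) = 2
G(18) = mex({0, 1, 3, 4}) = 2
G(19) = mex({0, 1, 3, 5}) = 2
G(20) = mex({0, 1, 2, 3, 5}) = 4
G(21) = mex({0, 1, 2, 3, 5}) = 4
G(22) = mex({1, 2, 6}) = 0
G(23) = mex({0, 1, 2, 3, 4, 6}) = 5
G(24) = mex({0, 1, 2, 3, 4}) = 5
G(25) = mex({0, 1, 3, 4, 7}) = 2
G(26) = mex({0, 1, 3, 4, 5, 7}) = 2
G(27) = mex({0, 1, 3, 5}) = 2
G(28) = mex({0, 1, 2, 5}) = 3
G(29) = mex({0, 1, 2, 4, 5, 6}) = 3
G(30) = mex({1, 2, 4, 6}) = 0
G(31) = mex({0, 1, 2, 3, 4, 6}) = 5
G(32) = mex({1, 2, 3, 4, 7}) = 0
G(33) = mex({0, 3, 7}) = 1
G(34) = mex({0, 2, 3, 5, 7}) = 1
G(35) = mex({0, 2, 3, 5, 6}) = 1
G(36) = mex({0, 1, 2, 5, 6}) = 3
Therefore G(36) = 3.

3


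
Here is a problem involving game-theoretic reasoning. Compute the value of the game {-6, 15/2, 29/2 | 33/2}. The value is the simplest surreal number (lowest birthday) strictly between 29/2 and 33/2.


Left options: {-6, 15/2, 29/2}, max = 29/2
Right options: {33/2}, min = 33/2
All options are numbers and max(Left) < min(Right), so by the simplicity theorem the value is the simplest (earliest-born) number strictly between 29/2 and 33/2.
Integers 15 through 16 all lie strictly between 29/2 and 33/2.
Among integers, the simplest (lowest birthday = smallest |n|; 0 is born on day 0, +-n on day n) is 15.
No non-integer in the interval can be simpler: if x is a non-integer in the interval, then floor(x) or ceil(x) also lies in the interval (the interval contains an integer), and both are proper prefixes of x's sign expansion, i.e. born earlier. So the game value is 15.
Game value = 15

15


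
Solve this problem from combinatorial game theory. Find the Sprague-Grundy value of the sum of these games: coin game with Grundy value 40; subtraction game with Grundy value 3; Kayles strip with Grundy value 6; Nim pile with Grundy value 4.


By the Sprague-Grundy theorem, the Grundy value of a sum of games is the XOR of individual Grundy values.
coin game: Grundy value = 40. Running XOR: 0 XOR 40 = 40
subtraction game: Grundy value = 3. Running XOR: 40 XOR 3 = 43
Kayles strip: Grundy value = 6. Running XOR: 43 XOR 6 = 45
Nim pile: Grundy value = 4. Running XOR: 45 XOR 4 = 41
The combined Grundy value is 41.

41


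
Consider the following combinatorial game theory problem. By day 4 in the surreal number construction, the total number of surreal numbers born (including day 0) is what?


Day 0: {|} = 0 is born. Count = 1.
Day n: the number of surreal numbers born by day n is 2^(n+1) - 1.
By day 0: 2^1 - 1 = 1
By day 1: 2^2 - 1 = 3
By day 2: 2^3 - 1 = 7
By day 3: 2^4 - 1 = 15
By day 4: 2^5 - 1 = 31
By day 4: 31 surreal numbers.

31


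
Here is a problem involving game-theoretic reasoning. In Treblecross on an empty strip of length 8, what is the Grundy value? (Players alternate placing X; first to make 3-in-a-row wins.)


Treblecross: place X on empty cells; 3-in-a-row wins.
Playing within two cells of an existing X lets the opponent win at once, so sensible play treats the cells i-2..i+2 around each X as dead. The player left with no safe cell loses, so this is a normal-play take-away game on strips of safe cells.
Placing X at cell i (0-indexed) of a strip of k safe cells leaves independent strips of sizes max(0, i-2) and max(0, k-i-3). Hence G(k) = mex{ G(max(0,i-2)) XOR G(max(0,k-i-3)) : 0 <= i < k }, with G(0) = 0.
G(1): splits (0,0):0^0=0 -> mex({0}) = 1
G(2): splits (0,0):0^0=0 -> mex({0}) = 1
G(3): splits (0,0):0^0=0 -> mex({0}) = 1
G(4): splits (0,1):0^1=1 (0,0):0^0=0 -> mex({0, 1}) = 2
G(5): splits (0,2):0^1=1 (0,1):0^1=1 (0,0):0^0=0 -> mex({0, 1}) = 2
G(6) = mex({1}) = 0
G(7) = mex({0, 1, 2}) = 3
G(8) = mex({0, 1, 2}) = 3
Therefore G(8) = 3.

3


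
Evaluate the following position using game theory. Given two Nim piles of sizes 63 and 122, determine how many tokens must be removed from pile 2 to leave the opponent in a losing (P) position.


Piles: 63 and 122
Current XOR: 63 XOR 122 = 69 (non-zero, so this is an N-position).
To make the XOR zero, we need to find a move that balances the piles.
For pile 2 (size 122): target = 122 XOR 69 = 63
We reduce pile 2 from 122 to 63.
Tokens removed: 122 - 63 = 59
Verification: 63 XOR 63 = 0

59


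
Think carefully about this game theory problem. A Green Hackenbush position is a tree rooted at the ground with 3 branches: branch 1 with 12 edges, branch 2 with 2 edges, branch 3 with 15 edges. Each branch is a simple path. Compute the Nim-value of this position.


The tree has 3 branches from the ground vertex.
In Green Hackenbush, the Nim-value of a simple path of length k is k.
Branch 1: length 12, Nim-value = 12
Branch 2: length 2, Nim-value = 2
Branch 3: length 15, Nim-value = 15
Total Nim-value = XOR of all branch values:
0 XOR 12 = 12
12 XOR 2 = 14
14 XOR 15 = 1
Nim-value of the tree = 1

1


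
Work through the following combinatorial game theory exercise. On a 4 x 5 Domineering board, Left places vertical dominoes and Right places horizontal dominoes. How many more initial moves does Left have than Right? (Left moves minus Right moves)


Board is 4 x 5 (rows x cols).
Left (vertical) placements: (rows-1) * cols = 3 * 5 = 15
Right (horizontal) placements: rows * (cols-1) = 4 * 4 = 16
Advantage = Left - Right = 15 - 16 = -1

-1


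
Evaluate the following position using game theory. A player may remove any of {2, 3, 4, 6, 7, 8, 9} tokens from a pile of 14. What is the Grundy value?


The subtraction set is S = {2, 3, 4, 6, 7, 8, 9}.
G(k) = mex{ G(k - s) : s in S, s <= k }. We compute iteratively: G(0) = 0.
G(1) = mex({}) = 0
G(2) = mex({0}) = 1
G(3) = mex({0}) = 1
G(4) = mex({0, 1}) = 2
G(5) = mex({0, 1}) = 2
G(6) = mex({0, 1, 2}) = 3
G(7) = mex({0, 1, 2}) = 3
G(8) = mex({0, 1, 2, 3}) = 4
G(9) = mex({0, 1, 2, 3}) = 4
G(10) = mex({0, 1, 2, 3, 4}) = 5
G(11) = mex({1, 2, 3, 4}) = 0
G(12) = mex({1, 2, 3, 4, 5}) = 0
G(13) = mex({0, 2, 3, 4, 5}) = 1
G(14) = mex({0, 2, 3, 4, 5}) = 1
Therefore G(14) = 1.

1


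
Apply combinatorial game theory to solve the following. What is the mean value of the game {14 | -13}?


Game = {14 | -13}, a switch {a | b} with numbers a > b.
Its thermograph has left wall a - t and right wall b + t, which meet at t = (a - b)/2, where both equal (a + b)/2. So the mast (mean value) is at (a + b)/2.
Mean = (14 + (-13))/2 = 1/2 = 1/2

1/2


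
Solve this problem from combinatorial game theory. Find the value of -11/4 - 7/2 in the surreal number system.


x = -11/4, y = 7/2
Converting to common denominator: 4
x = -11/4, y = 14/4
x - y = -11/4 - 7/2 = -25/4

-25/4


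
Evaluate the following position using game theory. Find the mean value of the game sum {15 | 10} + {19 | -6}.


G1 = {15 | 10}, G2 = {19 | -6}
Each is a switch {a | b} with numbers a > b; its mean value is (a + b)/2, and mean value is additive over game sums: m(G1 + G2) = m(G1) + m(G2).
Mean of G1 = (15 + (10))/2 = 25/2 = 25/2
Mean of G2 = (19 + (-6))/2 = 13/2 = 13/2
Mean of G1 + G2 = 25/2 + 13/2 = 19

19


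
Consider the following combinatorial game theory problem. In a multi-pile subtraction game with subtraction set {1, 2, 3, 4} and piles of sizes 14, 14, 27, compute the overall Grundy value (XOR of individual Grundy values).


Subtraction set: {1, 2, 3, 4}
For this subtraction set, G(n) = n mod 5 (period = max + 1 = 5).
Pile 1 (size 14): G(14) = 14 mod 5 = 4
Pile 2 (size 14): G(14) = 14 mod 5 = 4
Pile 3 (size 27): G(27) = 27 mod 5 = 2
Total Grundy value = XOR of all: 4 XOR 4 XOR 2 = 2

2


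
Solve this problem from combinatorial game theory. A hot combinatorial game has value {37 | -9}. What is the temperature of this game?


The game is {37 | -9}, a switch {a | b} with numbers a > b.
Cooling {a | b} by t gives {a - t | b + t}, which stops being hot when a - t = b + t, i.e. at t = (a - b)/2. So the temperature of a switch is (a - b)/2.
Temperature = (Left option - Right option) / 2
= (37 - (-9)) / 2
= 46 / 2
= 23

23


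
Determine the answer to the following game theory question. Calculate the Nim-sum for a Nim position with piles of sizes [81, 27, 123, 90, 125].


We need the XOR (exclusive or) of all pile sizes.
After XOR-ing pile 1 (size 81): 0 XOR 81 = 81
After XOR-ing pile 2 (size 27): 81 XOR 27 = 74
After XOR-ing pile 3 (size 123): 74 XOR 123 = 49
After XOR-ing pile 4 (size 90): 49 XOR 90 = 107
After XOR-ing pile 5 (size 125): 107 XOR 125 = 22
The Nim-value of this position is 22.

22


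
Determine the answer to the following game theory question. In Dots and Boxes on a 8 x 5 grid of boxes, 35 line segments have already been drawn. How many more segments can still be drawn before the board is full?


Grid: 8 x 5 boxes, i.e. 9 rows and 6 columns of dots.
Horizontal edges: (rows + 1) * cols = 9 * 5 = 45
Vertical edges: rows * (cols + 1) = 8 * 6 = 48
Total edges: 45 + 48 = 93
Edges drawn: 35
Remaining: 93 - 35 = 58

58


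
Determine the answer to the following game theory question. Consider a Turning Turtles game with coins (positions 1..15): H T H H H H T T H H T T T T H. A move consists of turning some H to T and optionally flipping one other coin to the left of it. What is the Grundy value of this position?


Coins: H T H H H H T T H H T T T T H
Key fact: a single head at position k behaves exactly like a Nim heap of size k (turning it to T and optionally flipping a coin at j < k corresponds to moving the heap from k to j, or to 0), and heads combine as a disjunctive sum (two heads at the same place would cancel, matching j XOR j = 0). So the Nim-value is the XOR of the 1-indexed positions of the heads.
Face-up positions (1-indexed): [1, 3, 4, 5, 6, 9, 10, 15]
XOR 0 with 1: 0 XOR 1 = 1
XOR 1 with 3: 1 XOR 3 = 2
XOR 2 with 4: 2 XOR 4 = 6
XOR 6 with 5: 6 XOR 5 = 3
XOR 3 with 6: 3 XOR 6 = 5
XOR 5 with 9: 5 XOR 9 = 12
XOR 12 with 10: 12 XOR 10 = 6
XOR 6 with 15: 6 XOR 15 = 9
Nim-value = 9

9


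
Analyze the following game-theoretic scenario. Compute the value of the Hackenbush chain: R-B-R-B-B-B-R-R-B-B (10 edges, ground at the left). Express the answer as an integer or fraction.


Edges (from ground): R-B-R-B-B-B-R-R-B-B
By Berlekamp's sign-expansion rule, a Blue-Red Hackenbush stalk has the value of the surreal number whose sign sequence is the edge sequence with B -> + and R -> -.
Sign sequence: -+-+++--++
Trace the sign expansion in the surreal number tree, starting from 0:
Edge 1: R (sign -) -> bounds (-inf, 0), value = -1
Edge 2: B (sign +) -> bounds (-1, 0), value = -1/2
Edge 3: R (sign -) -> bounds (-1, -1/2), value = -3/4
Edge 4: B (sign +) -> bounds (-3/4, -1/2), value = -5/8
Edge 5: B (sign +) -> bounds (-5/8, -1/2), value = -9/16
Edge 6: B (sign +) -> bounds (-9/16, -1/2), value = -17/32
Edge 7: R (sign -) -> bounds (-9/16, -17/32), value = -35/64
Edge 8: R (sign -) -> bounds (-9/16, -35/64), value = -71/128
Edge 9: B (sign +) -> bounds (-71/128, -35/64), value = -141/256
Edge 10: B (sign +) -> bounds (-141/256, -35/64), value = -281/512
Game value = -281/512

-281/512


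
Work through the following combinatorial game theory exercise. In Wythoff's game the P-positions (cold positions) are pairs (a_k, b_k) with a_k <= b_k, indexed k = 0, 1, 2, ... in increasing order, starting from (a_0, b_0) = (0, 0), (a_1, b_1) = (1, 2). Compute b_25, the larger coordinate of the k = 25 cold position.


By Wythoff's theorem, a_k = floor(k * phi) and b_k = floor(k * phi^2) = a_k + k, where phi = (1 + sqrt(5))/2 is the golden ratio.
phi = (1 + sqrt(5))/2 = 1.618034
phi^2 = phi + 1 = 2.618034
k = 25
k * phi^2 = 25 * 2.618034 = 65.450850
b_25 = floor(k * phi^2) = 65 (check: a_25 + k = 40 + 25 = 65)

65


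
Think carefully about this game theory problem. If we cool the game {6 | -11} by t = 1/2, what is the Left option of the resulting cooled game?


Original game: {6 | -11} (a switch {a | b} with a > b).
Cooling by t (for t below the temperature (a - b)/2 = 17/2) taxes each move by t: {a | b} cooled by t is {a - t | b + t}.
Cooling amount: t = 1/2
Cooled Left option: 6 - 1/2 = 11/2
Cooled Right option: -11 + 1/2 = -21/2
Cooled game: {11/2 | -21/2}
Left option = 11/2

11/2


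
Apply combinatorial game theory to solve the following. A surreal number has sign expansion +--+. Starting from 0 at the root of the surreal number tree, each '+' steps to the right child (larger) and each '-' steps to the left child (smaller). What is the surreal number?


Sign expansion: +--+
Rule: track bounds (lo, hi), initially (-inf, +inf). On '+', the current value becomes lo and we move to the simplest number in (value, hi): value + 1 if hi = +inf, otherwise the midpoint (value + hi)/2. On '-', the current value becomes hi and we move to value - 1 if lo = -inf, otherwise the midpoint (lo + value)/2.
Start at 0.
Step 1: sign = +, move right. Bounds: (0, +inf). Value = 1
Step 2: sign = -, move left. Bounds: (0, 1). Value = 1/2
Step 3: sign = -, move left. Bounds: (0, 1/2). Value = 1/4
Step 4: sign = +, move right. Bounds: (1/4, 1/2). Value = 3/8
The surreal number with sign expansion +--+ is 3/8.

3/8


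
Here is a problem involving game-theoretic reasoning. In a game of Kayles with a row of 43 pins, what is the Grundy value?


Kayles: a move removes 1 or 2 adjacent pins from a contiguous row.
Removing pins from a row of k leaves two independent rows (a, b) with a + b = k - 1 (one pin) or a + b = k - 2 (two pins); an end removal gives a = 0.
By Sprague-Grundy, G(k) = mex{ G(a) XOR G(b) } over all these splits. G(0) = 0.
G(1): splits (0,0):0^0=0 -> mex({0}) = 1
G(2): splits (0,1):0^1=1 (0,0):0^0=0 -> mex({0, 1}) = 2
G(3): splits (0,2):0^2=2 (1,1):1^1=0 (0,1):0^1=1 -> mex({0, 1, 2}) = 3
G(4): splits (0,3):0^3=3 (1,2):1^2=3 (0,2):0^2=2 (1,1):1^1=0 -> mex({0, 2, 3}) = 1
G(5): splits (0,4):0^1=1 (1,3):1^3=2 (2,2):2^2=0 (0,3):0^3=3 (1,2):1^2=3 -> mex({0, 1, 2, 3}) = 4
G(6) = mex({0, 1, 2, 4}) = 3
G(7) = mex({0, 1, 3, 4, 5}) = 2
G(8) = mex({0, 2, 3, 5, 6}) = 1
G(9) = mex({0, 1, 2, 3, 6, 7}) = 4
G(10) = mex({0, 1, 3, 4, 5, 7}) = 2
G(11) = mex({0, 1, 2, 3, 4, 5}) = 6
G(12) = mex({0, 1, 2, 3, 5, 6, 7}) = 4
G(13) = mex({0, 2, 3, 4, 6, 7}) = 1
G(14) = mex({0, 1, 4, 5, 6, 7}) = 2
G(15) = mex({0, 1, 2, 3, 4, 5, 6}) = 7
G(16) = mex({0, 2, 3, 5, 6, 7}) = 1
G(17) = mex({0, 1, 2, 3, 5, 6, 7}) = 4
G(18) = mex({0, 1, 2, 4, 5, 6}) = 3
G(19) = mex({0, 1, 3, 4, 5, 7}) = 2
G(20) = mex({0, 2, 3, 4, 5, 6, 7}) = 1
G(21) = mex({0, 1, 2, 3, 5, 6, 7}) = 4
G(22) = mex({0, 1, 2, 3, 4, 5, 7}) = 6
G(23) = mex({0, 1, 2, 3, 4, 5, 6}) = 7
G(24) = mex({0, 1, 2, 3, 5, 6, 7}) = 4
G(25) = mex({0, 2, 3, 4, 6, 7}) = 1
G(26) = mex({0, 1, 3, 4, 5, 6, 7}) = 2
G(27) = mex({0, 1, 2, 3, 4, 5, 6, 7}) = 8
G(28) = mex({0, 1, 2, 3, 4, 6, 7, 8}) = 5
G(29) = mex({0, 1, 2, 3, 5, 6, 7, 8, 9}) = 4
G(30) = mex({0, 1, 2, 3, 4, 5, 6, 9, 10}) = 7
G(31) = mex({0, 1, 3, 4, 5, 7, 10, 11}) = 2
G(32) = mex({0, 2, 3, 4, 5, 6, 7, 9, 11}) = 1
G(33) = mex({0, 1, 2, 3, 4, 5, 6, 7, 9, 12}) = 8
G(34) = mex({0, 1, 2, 3, 4, 5, 7, 8, 11, 12}) = 6
G(35) = mex({0, 1, 2, 3, 4, 5, 6, 8, 9, 10, 11}) = 7
G(36) = mex({0, 1, 2, 3, 5, 6, 7, 9, 10}) = 4
G(37) = mex({0, 2, 3, 4, 6, 7, 9, 10, 11, 12}) = 1
G(38) = mex({0, 1, 3, 4, 5, 6, 7, 9, 10, 11, 12}) = 2
G(39) = mex({0, 1, 2, 4, 5, 6, 7, 9, 10, 12, 14}) = 3
G(40) = mex({0, 2, 3, 4, 6, 7, 11, 12, 14}) = 1
G(41) = mex({0, 1, 2, 3, 5, 6, 7, 9, 10, 11, 12}) = 4
G(42) = mex({0, 1, 2, 3, 4, 5, 6, 9, 10}) = 7
G(43) = mex({0, 1, 3, 4, 5, 7, 9, 10, 12, 15}) = 2
Therefore G(43) = 2.

2
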